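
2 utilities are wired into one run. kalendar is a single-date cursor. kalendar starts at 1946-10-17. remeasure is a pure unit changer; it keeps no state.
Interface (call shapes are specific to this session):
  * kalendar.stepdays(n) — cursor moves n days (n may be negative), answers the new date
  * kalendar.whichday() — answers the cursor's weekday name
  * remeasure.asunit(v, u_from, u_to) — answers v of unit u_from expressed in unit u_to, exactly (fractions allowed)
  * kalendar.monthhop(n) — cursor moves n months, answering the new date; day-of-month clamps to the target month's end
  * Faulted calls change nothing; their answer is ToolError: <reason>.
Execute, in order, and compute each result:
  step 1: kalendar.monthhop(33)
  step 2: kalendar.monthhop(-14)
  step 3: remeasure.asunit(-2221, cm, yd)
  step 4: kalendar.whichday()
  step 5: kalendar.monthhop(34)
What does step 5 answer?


Step: monthhop[n→33]
Result: 1949-07-17
Step: monthhop[n→-14]
Result: 1948-05-17
Step: asunit[v→-2221; u_from→cm; u_to→yd]
Result: -55525/2286
Step: whichday[]
Result: Monday
Step: monthhop[n→34]
Result: 1951-03-17

Answer: 1951-03-17


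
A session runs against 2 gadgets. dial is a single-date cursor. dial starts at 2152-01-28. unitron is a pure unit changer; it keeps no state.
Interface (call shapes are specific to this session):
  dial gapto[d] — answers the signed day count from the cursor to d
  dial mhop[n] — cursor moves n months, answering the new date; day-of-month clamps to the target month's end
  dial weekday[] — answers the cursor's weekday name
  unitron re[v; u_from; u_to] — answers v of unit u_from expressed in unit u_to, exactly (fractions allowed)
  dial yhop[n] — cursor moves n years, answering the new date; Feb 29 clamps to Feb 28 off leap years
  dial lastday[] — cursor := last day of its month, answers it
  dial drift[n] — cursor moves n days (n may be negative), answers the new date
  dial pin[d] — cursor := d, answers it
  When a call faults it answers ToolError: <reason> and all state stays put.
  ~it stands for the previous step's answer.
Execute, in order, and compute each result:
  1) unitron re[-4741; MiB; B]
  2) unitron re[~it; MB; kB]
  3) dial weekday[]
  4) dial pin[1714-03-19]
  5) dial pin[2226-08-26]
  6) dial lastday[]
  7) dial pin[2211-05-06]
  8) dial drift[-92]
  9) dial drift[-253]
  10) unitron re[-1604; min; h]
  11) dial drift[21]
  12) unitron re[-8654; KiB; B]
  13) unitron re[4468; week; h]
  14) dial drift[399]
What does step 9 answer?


Answer: 2210-05-26

Derivation:
Calling unitron re using v='-4741', u_from='MiB', u_to='B', and get -4971298816.
I try unitron re using v='~it', u_from='MB', u_to='kB', — result: -4971298816000.
I run dial weekday, → Friday.
Next I call dial pin using d='1714-03-19', which returns 1714-03-19.
Using dial pin using d='2226-08-26', and get 2226-08-26.
Then dial lastday: 2226-08-31.
Next I call dial pin using d='2211-05-06', and observe 2211-05-06.
Then dial drift using n='-92', → 2211-02-03.
I call dial drift using n='-253', yielding 2210-05-26.
Now I run unitron re using v='-1604', u_from='min', u_to='h': -401/15.
Invoking dial drift using n='21', and see 2210-06-16.
I invoke unitron re using v='-8654', u_from='KiB', u_to='B', → -8861696.
I run unitron re using v='4468', u_from='week', u_to='h', yielding 750624.
Then dial drift using n='399', and see 2211-07-20.


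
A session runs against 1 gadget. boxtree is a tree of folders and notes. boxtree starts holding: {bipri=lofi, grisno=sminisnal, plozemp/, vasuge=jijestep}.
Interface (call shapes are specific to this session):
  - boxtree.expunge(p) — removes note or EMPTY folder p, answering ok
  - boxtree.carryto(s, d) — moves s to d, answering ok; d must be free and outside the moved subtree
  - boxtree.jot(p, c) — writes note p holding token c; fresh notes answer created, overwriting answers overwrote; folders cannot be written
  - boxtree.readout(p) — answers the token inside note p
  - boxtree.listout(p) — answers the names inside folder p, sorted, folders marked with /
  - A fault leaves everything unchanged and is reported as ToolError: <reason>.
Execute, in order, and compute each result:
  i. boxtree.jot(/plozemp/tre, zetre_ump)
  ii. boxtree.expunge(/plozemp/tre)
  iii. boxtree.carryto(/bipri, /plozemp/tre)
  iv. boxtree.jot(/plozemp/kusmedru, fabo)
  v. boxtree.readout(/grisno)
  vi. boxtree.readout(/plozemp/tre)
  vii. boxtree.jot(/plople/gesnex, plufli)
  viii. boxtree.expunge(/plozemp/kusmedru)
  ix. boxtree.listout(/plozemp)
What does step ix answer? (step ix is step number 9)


Answer: [tre]

Derivation:
;; 1. jot(p=/plozemp/tre, c=zetre_ump) ~> created
;; 2. expunge(p=/plozemp/tre) ~> ok
;; 3. carryto(s=/bipri, d=/plozemp/tre) ~> ok
;; 4. jot(p=/plozemp/kusmedru, c=fabo) ~> created
;; 5. readout(p=/grisno) ~> sminisnal
;; 6. readout(p=/plozemp/tre) ~> lofi
;; 7. jot(p=/plople/gesnex, c=plufli) ~> ToolError: no parent
;; 8. expunge(p=/plozemp/kusmedru) ~> ok
;; 9. listout(p=/plozemp) ~> [tre]


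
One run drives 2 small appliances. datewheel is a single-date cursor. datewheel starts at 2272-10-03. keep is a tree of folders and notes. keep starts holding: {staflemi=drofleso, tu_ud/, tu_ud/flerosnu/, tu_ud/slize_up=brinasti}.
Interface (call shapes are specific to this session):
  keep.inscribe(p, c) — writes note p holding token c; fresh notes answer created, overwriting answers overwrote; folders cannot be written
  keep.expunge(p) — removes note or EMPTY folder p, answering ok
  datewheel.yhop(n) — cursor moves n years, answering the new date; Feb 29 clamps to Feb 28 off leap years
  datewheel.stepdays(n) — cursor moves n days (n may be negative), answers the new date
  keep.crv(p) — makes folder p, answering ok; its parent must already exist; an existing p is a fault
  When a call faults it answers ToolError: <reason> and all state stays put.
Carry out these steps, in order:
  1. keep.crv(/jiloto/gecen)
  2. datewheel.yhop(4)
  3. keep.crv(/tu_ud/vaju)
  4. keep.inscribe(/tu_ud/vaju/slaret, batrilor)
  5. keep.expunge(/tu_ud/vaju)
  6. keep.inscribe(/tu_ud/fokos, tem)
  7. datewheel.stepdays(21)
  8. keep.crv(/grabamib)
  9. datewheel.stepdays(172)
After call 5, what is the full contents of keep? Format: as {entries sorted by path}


CALL crv[p=/jiloto/gecen]
RET  ToolError: no parent
CALL yhop[n=4]
RET  2276-10-03
CALL crv[p=/tu_ud/vaju]
RET  ok
CALL inscribe[p=/tu_ud/vaju/slaret; c=batrilor]
RET  created
CALL expunge[p=/tu_ud/vaju]
RET  ToolError: not empty
CALL inscribe[p=/tu_ud/fokos; c=tem]
RET  created
CALL stepdays[n=21]
RET  2276-10-24
CALL crv[p=/grabamib]
RET  ok
CALL stepdays[n=172]
RET  2277-04-14

Answer: {staflemi=drofleso, tu_ud/, tu_ud/flerosnu/, tu_ud/slize_up=brinasti, tu_ud/vaju/, tu_ud/vaju/slaret=batrilor}


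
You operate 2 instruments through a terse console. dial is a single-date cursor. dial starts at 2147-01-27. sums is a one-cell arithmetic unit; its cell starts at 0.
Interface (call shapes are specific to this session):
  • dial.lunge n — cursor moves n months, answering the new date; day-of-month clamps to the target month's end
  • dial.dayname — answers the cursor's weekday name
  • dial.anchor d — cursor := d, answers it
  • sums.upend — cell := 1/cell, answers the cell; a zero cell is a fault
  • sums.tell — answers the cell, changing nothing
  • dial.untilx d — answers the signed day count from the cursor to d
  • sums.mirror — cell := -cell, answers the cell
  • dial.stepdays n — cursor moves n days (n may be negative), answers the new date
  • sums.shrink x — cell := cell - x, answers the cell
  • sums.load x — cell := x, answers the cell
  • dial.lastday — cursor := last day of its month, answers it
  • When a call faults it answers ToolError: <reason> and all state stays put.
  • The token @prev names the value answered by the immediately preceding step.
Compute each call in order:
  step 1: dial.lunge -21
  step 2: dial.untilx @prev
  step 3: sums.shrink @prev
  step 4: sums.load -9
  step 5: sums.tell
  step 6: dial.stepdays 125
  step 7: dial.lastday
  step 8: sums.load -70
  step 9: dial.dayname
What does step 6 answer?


CALL dial.lunge[n='-21']
RET  2145-04-27
CALL dial.untilx[d='@prev']
RET  0
CALL sums.shrink[x='@prev']
RET  0
CALL sums.load[x='-9']
RET  -9
CALL sums.tell[]
RET  -9
CALL dial.stepdays[n='125']
RET  2145-08-30
CALL dial.lastday[]
RET  2145-08-31
CALL sums.load[x='-70']
RET  -70
CALL dial.dayname[]
RET  Tuesday

Answer: 2145-08-30


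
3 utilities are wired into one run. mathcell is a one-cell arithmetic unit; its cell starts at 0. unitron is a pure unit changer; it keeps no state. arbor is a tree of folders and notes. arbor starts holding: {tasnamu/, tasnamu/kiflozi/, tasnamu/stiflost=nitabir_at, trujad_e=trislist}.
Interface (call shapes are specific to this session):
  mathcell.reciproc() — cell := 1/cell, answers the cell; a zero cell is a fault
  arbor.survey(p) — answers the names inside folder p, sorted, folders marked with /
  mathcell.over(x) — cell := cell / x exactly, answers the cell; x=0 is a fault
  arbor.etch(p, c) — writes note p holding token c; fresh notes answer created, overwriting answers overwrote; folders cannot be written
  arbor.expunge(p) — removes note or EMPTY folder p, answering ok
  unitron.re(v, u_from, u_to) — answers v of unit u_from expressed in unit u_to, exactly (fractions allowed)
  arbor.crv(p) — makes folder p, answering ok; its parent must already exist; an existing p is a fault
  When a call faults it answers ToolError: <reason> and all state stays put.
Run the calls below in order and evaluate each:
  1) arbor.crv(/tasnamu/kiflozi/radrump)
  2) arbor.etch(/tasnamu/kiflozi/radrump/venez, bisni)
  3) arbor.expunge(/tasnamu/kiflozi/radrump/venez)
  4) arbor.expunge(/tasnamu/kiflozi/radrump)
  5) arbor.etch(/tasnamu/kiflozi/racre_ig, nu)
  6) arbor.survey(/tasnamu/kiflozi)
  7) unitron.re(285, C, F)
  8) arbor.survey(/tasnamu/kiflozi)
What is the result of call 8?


% arbor.crv p='/tasnamu/kiflozi/radrump'
:: ok
% arbor.etch p='/tasnamu/kiflozi/radrump/venez' c='bisni'
:: created
% arbor.expunge p='/tasnamu/kiflozi/radrump/venez'
:: ok
% arbor.expunge p='/tasnamu/kiflozi/radrump'
:: ok
% arbor.etch p='/tasnamu/kiflozi/racre_ig' c='nu'
:: created
% arbor.survey p='/tasnamu/kiflozi'
:: [racre_ig]
% unitron.re v='285' u_from='C' u_to='F'
:: 545
% arbor.survey p='/tasnamu/kiflozi'
:: [racre_ig]

Answer: [racre_ig]


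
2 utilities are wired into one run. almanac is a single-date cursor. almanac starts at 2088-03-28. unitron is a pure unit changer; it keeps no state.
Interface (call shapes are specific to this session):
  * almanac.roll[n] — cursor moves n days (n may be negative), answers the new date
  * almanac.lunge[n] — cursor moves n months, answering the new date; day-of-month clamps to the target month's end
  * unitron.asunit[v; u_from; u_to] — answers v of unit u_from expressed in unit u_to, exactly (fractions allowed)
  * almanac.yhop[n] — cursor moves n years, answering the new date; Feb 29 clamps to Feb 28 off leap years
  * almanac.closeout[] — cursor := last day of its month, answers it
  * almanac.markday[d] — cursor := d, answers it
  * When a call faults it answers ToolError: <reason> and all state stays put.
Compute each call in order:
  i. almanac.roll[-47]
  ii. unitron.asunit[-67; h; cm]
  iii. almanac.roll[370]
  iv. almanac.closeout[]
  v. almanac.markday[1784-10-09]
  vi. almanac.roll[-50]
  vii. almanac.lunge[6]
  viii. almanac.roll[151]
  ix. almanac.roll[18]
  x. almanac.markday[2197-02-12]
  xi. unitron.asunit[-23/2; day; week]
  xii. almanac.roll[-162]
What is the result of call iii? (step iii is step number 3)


Answer: 2089-02-14

Derivation:
Act: almanac.roll[n=-47]
Obs: 2088-02-10
Act: unitron.asunit[v=-67; u_from=h; u_to=cm]
Obs: ToolError: incompatible units
Act: almanac.roll[n=370]
Obs: 2089-02-14
Act: almanac.closeout[]
Obs: 2089-02-28
Act: almanac.markday[d=1784-10-09]
Obs: 1784-10-09
Act: almanac.roll[n=-50]
Obs: 1784-08-20
Act: almanac.lunge[n=6]
Obs: 1785-02-20
Act: almanac.roll[n=151]
Obs: 1785-07-21
Act: almanac.roll[n=18]
Obs: 1785-08-08
Act: almanac.markday[d=2197-02-12]
Obs: 2197-02-12
Act: unitron.asunit[v=-23/2; u_from=day; u_to=week]
Obs: -23/14
Act: almanac.roll[n=-162]
Obs: 2196-09-03


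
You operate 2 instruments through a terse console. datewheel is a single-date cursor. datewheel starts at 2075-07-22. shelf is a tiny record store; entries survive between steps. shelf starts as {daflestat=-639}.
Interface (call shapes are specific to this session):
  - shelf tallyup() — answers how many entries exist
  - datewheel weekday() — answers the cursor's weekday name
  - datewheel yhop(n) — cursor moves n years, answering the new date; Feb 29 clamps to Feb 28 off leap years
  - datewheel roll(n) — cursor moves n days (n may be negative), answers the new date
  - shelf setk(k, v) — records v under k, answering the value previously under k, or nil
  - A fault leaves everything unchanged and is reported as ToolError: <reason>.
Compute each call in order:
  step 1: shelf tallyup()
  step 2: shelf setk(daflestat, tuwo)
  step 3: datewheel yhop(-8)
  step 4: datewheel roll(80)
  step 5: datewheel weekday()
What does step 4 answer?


Answer: 2067-10-10

Derivation:
-- 1. shelf tallyup() => 1
-- 2. shelf setk(daflestat, tuwo) => -639
-- 3. datewheel yhop(-8) => 2067-07-22
-- 4. datewheel roll(80) => 2067-10-10
-- 5. datewheel weekday() => Monday


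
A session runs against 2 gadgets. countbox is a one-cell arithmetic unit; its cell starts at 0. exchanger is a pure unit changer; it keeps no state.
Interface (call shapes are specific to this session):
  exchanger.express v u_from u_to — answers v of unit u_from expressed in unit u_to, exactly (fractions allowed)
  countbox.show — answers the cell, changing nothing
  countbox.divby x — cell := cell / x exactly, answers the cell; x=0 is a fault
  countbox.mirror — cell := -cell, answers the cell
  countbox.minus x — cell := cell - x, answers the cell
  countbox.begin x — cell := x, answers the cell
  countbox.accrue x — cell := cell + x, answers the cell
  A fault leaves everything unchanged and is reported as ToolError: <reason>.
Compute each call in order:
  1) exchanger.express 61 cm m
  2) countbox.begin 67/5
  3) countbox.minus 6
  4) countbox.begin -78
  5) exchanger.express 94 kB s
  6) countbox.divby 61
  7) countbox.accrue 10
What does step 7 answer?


Do: exchanger.express[v→61; u_from→cm; u_to→m]
See: 61/100
Do: countbox.begin[x→67/5]
See: 67/5
Do: countbox.minus[x→6]
See: 37/5
Do: countbox.begin[x→-78]
See: -78
Do: exchanger.express[v→94; u_from→kB; u_to→s]
See: ToolError: incompatible units
Do: countbox.divby[x→61]
See: -78/61
Do: countbox.accrue[x→10]
See: 532/61

Answer: 532/61


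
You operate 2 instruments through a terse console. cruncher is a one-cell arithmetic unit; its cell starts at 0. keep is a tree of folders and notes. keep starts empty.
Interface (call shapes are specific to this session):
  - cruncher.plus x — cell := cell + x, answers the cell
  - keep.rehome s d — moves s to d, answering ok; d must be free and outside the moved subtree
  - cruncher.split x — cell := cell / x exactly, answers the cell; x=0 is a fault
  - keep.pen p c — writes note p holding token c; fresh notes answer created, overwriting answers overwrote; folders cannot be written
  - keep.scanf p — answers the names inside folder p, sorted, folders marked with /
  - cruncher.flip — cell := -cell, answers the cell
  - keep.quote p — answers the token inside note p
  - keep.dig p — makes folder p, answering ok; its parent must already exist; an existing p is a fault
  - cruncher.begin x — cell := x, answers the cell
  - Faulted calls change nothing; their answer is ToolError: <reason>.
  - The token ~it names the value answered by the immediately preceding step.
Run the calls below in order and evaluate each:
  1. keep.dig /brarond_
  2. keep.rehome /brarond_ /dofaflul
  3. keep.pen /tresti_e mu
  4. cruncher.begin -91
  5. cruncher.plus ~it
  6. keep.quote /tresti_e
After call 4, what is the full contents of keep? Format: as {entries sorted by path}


I call keep.dig using p→/brarond_, and see ok.
I try keep.rehome using s→/brarond_, d→/dofaflul, and get ok.
I call keep.pen using p→/tresti_e, c→mu, → created.
I try cruncher.begin using x→-91, giving -91.
Then cruncher.plus using x→~it, and see -182.
Next I call keep.quote using p→/tresti_e, and get mu.

Answer: {dofaflul/, tresti_e=mu}


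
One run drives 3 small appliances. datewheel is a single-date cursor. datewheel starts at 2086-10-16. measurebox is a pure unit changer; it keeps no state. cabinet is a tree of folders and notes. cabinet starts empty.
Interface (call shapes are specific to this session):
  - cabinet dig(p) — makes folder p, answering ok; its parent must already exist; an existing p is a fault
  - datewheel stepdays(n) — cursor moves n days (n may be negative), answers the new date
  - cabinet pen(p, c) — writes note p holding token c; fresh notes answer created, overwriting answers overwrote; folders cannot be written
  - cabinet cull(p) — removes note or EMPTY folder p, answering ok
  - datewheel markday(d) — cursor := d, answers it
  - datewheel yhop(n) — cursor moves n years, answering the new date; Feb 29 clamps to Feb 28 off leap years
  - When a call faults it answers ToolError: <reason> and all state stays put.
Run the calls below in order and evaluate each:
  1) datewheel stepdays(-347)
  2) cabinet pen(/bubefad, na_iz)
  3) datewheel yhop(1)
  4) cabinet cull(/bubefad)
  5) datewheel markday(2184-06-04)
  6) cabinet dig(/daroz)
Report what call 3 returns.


Answer: 2086-11-03

Derivation:
-> datewheel stepdays(n=-347)
<- 2085-11-03
-> cabinet pen(p=/bubefad, c=na_iz)
<- created
-> datewheel yhop(n=1)
<- 2086-11-03
-> cabinet cull(p=/bubefad)
<- ok
-> datewheel markday(d=2184-06-04)
<- 2184-06-04
-> cabinet dig(p=/daroz)
<- ok


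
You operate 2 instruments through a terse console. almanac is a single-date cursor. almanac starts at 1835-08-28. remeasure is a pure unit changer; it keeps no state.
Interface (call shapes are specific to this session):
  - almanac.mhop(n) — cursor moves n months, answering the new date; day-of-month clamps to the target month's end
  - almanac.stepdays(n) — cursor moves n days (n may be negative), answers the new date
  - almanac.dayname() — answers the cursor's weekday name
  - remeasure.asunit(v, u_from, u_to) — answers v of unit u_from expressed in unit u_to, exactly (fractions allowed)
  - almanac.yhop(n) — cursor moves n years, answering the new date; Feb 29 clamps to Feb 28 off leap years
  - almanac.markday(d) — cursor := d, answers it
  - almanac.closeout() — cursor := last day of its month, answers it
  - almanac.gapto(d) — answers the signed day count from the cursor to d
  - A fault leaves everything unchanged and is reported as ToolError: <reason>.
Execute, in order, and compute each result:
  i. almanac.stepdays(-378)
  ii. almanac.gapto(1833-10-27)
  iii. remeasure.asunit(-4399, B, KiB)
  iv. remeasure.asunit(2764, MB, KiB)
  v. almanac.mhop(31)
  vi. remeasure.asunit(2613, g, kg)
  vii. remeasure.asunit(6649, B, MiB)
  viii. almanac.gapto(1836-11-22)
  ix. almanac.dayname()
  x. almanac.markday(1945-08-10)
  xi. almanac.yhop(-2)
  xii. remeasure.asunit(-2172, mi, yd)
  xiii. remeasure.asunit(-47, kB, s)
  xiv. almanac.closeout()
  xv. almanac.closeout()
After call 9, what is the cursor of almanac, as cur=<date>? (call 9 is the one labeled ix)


Answer: cur=1837-03-15

Derivation:
==> almanac.stepdays(n=-378)
<== 1834-08-15
==> almanac.gapto(d=1833-10-27)
<== -292
==> remeasure.asunit(v=-4399, u_from=B, u_to=KiB)
<== -4399/1024
==> remeasure.asunit(v=2764, u_from=MB, u_to=KiB)
<== 10796875/4
==> almanac.mhop(n=31)
<== 1837-03-15
==> remeasure.asunit(v=2613, u_from=g, u_to=kg)
<== 2613/1000
==> remeasure.asunit(v=6649, u_from=B, u_to=MiB)
<== 6649/1048576
==> almanac.gapto(d=1836-11-22)
<== -113
==> almanac.dayname()
<== Wednesday
==> almanac.markday(d=1945-08-10)
<== 1945-08-10
==> almanac.yhop(n=-2)
<== 1943-08-10
==> remeasure.asunit(v=-2172, u_from=mi, u_to=yd)
<== -3822720
==> remeasure.asunit(v=-47, u_from=kB, u_to=s)
<== ToolError: incompatible units
==> almanac.closeout()
<== 1943-08-31
==> almanac.closeout()
<== 1943-08-31


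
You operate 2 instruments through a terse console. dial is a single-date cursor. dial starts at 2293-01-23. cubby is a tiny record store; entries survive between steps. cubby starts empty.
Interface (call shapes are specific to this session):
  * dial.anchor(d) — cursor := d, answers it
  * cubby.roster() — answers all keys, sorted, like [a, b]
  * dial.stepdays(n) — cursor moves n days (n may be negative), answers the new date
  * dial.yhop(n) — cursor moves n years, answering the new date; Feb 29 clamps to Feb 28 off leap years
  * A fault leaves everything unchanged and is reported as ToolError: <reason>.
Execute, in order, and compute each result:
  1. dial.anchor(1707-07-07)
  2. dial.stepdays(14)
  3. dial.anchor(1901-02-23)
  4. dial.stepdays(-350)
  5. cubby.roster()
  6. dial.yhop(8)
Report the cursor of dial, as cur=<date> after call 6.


;; 1. dial.anchor(d='1707-07-07') -> 1707-07-07
;; 2. dial.stepdays(n='14') -> 1707-07-21
;; 3. dial.anchor(d='1901-02-23') -> 1901-02-23
;; 4. dial.stepdays(n='-350') -> 1900-03-10
;; 5. cubby.roster() -> []
;; 6. dial.yhop(n='8') -> 1908-03-10

Answer: cur=1908-03-10


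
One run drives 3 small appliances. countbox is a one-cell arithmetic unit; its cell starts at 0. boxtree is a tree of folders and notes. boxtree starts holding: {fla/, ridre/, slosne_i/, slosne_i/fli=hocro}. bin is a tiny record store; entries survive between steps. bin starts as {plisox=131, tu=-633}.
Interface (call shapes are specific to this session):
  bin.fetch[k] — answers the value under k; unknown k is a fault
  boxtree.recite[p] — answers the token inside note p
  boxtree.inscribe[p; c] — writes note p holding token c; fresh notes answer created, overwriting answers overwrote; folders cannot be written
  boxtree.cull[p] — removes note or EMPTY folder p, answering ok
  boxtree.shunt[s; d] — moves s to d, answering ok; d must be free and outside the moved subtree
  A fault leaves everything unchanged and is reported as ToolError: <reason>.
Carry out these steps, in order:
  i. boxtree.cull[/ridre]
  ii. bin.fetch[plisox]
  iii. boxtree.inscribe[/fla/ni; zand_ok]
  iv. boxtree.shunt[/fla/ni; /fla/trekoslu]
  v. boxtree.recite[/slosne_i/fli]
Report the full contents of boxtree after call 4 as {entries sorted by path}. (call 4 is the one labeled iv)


Answer: {fla/, fla/trekoslu=zand_ok, slosne_i/, slosne_i/fli=hocro}

Derivation:
% boxtree.cull p→/ridre
= ok
% bin.fetch k→plisox
= 131
% boxtree.inscribe p→/fla/ni c→zand_ok
= created
% boxtree.shunt s→/fla/ni d→/fla/trekoslu
= ok
% boxtree.recite p→/slosne_i/fli
= hocro


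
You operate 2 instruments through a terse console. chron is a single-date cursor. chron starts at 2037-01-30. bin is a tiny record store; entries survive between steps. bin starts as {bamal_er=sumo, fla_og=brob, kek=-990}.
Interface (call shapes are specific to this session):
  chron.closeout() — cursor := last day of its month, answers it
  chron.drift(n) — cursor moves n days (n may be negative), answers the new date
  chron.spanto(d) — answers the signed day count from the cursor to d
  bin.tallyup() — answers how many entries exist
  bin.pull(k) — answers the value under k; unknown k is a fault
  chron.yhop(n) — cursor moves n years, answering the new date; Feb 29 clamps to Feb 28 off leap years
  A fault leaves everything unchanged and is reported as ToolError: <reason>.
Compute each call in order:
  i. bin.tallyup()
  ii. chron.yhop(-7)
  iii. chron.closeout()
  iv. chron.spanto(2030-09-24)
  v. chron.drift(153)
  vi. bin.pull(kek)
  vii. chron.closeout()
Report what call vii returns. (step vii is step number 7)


$ tallyup
:: 3
$ yhop n=-7
:: 2030-01-30
$ closeout
:: 2030-01-31
$ spanto d=2030-09-24
:: 236
$ drift n=153
:: 2030-07-03
$ pull k=kek
:: -990
$ closeout
:: 2030-07-31

Answer: 2030-07-31


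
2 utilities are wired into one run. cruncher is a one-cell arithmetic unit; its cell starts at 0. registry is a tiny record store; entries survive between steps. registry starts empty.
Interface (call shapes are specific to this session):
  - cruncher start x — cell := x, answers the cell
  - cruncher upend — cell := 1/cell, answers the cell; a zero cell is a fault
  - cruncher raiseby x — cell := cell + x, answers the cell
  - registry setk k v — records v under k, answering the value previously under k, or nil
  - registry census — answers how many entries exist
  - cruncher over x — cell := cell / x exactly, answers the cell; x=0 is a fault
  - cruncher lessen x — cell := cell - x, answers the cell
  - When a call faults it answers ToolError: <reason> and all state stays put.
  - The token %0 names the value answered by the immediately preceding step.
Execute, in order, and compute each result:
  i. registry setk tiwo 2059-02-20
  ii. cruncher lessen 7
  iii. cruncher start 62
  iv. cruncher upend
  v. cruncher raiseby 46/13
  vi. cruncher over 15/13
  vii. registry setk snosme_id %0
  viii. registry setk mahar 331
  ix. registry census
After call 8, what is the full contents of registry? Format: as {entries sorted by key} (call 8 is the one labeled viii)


Answer: {mahar=331, snosme_id=191/62, tiwo=2059-02-20}

Derivation:
>> registry setk(k: tiwo, v: 2059-02-20)
<< nil
>> cruncher lessen(x: 7)
<< -7
>> cruncher start(x: 62)
<< 62
>> cruncher upend()
<< 1/62
>> cruncher raiseby(x: 46/13)
<< 2865/806
>> cruncher over(x: 15/13)
<< 191/62
>> registry setk(k: snosme_id, v: %0)
<< nil
>> registry setk(k: mahar, v: 331)
<< nil
>> registry census()
<< 3


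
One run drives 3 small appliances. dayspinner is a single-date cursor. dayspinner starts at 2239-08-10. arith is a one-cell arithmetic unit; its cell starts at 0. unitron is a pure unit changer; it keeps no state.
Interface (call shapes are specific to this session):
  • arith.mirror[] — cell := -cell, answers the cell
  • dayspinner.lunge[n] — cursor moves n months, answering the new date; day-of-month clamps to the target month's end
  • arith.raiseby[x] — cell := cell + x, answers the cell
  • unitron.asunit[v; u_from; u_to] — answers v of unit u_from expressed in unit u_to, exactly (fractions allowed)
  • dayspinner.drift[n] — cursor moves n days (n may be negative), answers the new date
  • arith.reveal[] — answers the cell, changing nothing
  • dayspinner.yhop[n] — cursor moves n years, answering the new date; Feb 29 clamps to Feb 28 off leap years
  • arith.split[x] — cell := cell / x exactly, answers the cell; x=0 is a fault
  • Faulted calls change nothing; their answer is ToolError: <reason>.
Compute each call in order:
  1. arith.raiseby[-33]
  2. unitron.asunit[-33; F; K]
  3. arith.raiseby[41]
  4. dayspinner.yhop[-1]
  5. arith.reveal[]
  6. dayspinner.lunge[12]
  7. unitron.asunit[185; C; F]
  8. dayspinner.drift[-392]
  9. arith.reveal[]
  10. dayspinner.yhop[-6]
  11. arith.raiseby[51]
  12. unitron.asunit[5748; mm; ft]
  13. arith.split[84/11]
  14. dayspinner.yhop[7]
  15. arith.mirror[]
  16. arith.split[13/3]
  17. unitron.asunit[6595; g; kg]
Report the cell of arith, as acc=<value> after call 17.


I try arith.raiseby using x='-33', yielding -33.
I use unitron.asunit using v='-33', u_from='F', u_to='K': 42667/180.
Next I call arith.raiseby using x='41', → 8.
Now I run dayspinner.yhop using n='-1', which returns 2238-08-10.
Invoking arith.reveal, and get 8.
Next I call dayspinner.lunge using n='12', — result: 2239-08-10.
I use unitron.asunit using v='185', u_from='C', u_to='F', — result: 365.
Then dayspinner.drift using n='-392': 2238-07-14.
Invoking arith.reveal, and observe 8.
I call dayspinner.yhop using n='-6', and observe 2232-07-14.
Next I call arith.raiseby using x='51': 59.
Calling unitron.asunit using v='5748', u_from='mm', u_to='ft', and observe 2395/127.
Then arith.split using x='84/11', — result: 649/84.
I use dayspinner.yhop using n='7', and observe 2239-07-14.
I call arith.mirror(), — result: -649/84.
Then arith.split using x='13/3', — result: -649/364.
Now I run unitron.asunit using v='6595', u_from='g', u_to='kg', which returns 1319/200.

Answer: acc=-649/364


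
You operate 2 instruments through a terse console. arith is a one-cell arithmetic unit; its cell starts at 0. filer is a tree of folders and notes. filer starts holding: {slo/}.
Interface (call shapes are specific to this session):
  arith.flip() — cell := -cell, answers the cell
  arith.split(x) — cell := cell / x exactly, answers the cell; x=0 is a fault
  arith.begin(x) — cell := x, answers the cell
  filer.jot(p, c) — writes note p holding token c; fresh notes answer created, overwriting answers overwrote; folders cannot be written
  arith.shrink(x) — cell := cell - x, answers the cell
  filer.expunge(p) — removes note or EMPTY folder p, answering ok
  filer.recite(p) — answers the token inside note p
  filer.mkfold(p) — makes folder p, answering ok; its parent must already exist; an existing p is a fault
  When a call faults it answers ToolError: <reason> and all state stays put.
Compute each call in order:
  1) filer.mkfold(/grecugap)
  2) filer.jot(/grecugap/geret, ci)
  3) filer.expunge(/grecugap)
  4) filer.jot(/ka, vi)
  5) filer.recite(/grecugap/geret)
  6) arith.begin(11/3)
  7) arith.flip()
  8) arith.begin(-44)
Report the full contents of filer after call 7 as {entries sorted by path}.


I invoke mkfold passing p=/grecugap, which returns ok.
Using jot passing p=/grecugap/geret, c=ci, giving created.
Next I call expunge passing p=/grecugap, which returns ToolError: not empty.
I run jot passing p=/ka, c=vi: created.
I try recite passing p=/grecugap/geret: ci.
I call begin passing x=11/3, → 11/3.
Next I call flip, — result: -11/3.
I use begin passing x=-44, yielding -44.

Answer: {grecugap/, grecugap/geret=ci, ka=vi, slo/}


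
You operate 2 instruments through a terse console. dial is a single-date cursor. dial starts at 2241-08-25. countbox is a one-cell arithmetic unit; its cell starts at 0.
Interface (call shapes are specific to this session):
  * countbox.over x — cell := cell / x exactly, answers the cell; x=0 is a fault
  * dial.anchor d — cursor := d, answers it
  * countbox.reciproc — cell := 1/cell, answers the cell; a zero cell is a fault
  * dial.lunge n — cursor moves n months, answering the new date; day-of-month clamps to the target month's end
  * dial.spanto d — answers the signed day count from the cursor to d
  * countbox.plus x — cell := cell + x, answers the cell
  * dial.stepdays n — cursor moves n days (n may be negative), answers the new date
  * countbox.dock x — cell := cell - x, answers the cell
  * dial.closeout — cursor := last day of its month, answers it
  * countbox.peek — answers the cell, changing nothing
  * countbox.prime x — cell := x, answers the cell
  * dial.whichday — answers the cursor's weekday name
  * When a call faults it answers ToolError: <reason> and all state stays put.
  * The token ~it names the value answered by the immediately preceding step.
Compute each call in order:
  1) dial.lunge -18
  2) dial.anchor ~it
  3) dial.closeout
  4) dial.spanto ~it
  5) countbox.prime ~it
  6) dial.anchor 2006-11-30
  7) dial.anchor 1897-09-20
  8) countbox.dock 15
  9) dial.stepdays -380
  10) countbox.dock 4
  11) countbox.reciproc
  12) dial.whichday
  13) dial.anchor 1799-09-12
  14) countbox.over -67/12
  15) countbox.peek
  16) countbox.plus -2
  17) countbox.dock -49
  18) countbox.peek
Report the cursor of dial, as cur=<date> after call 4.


Answer: cur=2240-02-29

Derivation:
Next I call dial.lunge passing n='-18', giving 2240-02-25.
Invoking dial.anchor passing d='~it', → 2240-02-25.
Next I call dial.closeout(), yielding 2240-02-29.
Using dial.spanto passing d='~it', and get 0.
Next I call countbox.prime passing x='~it', → 0.
Calling dial.anchor passing d='2006-11-30', giving 2006-11-30.
Using dial.anchor passing d='1897-09-20': 1897-09-20.
Calling countbox.dock passing x='15', yielding -15.
Invoking dial.stepdays passing n='-380', and get 1896-09-05.
Using countbox.dock passing x='4', and see -19.
Then countbox.reciproc, → -1/19.
I run dial.whichday(), yielding Saturday.
I invoke dial.anchor passing d='1799-09-12', yielding 1799-09-12.
Using countbox.over passing x='-67/12', giving 12/1273.
Then countbox.peek, → 12/1273.
I use countbox.plus passing x='-2', and get -2534/1273.
I call countbox.dock passing x='-49', and get 59843/1273.
I try countbox.peek(), and get 59843/1273.


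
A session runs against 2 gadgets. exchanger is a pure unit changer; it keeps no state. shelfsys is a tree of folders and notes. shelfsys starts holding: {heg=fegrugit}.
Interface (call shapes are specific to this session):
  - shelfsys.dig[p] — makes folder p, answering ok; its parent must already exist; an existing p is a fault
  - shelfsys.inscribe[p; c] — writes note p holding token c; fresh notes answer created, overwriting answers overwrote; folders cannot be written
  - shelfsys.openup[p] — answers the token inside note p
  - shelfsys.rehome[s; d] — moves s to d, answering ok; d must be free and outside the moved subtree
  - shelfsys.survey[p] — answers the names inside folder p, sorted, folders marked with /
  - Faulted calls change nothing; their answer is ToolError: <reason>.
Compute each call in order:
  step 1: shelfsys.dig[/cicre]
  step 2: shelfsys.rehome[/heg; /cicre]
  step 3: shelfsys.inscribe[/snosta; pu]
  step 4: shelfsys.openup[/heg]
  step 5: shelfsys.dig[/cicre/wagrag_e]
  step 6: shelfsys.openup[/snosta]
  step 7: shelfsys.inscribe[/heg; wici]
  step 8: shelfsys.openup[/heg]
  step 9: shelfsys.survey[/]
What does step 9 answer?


CALL shelfsys.dig[p=/cicre]
RET  ok
CALL shelfsys.rehome[s=/heg; d=/cicre]
RET  ToolError: exists
CALL shelfsys.inscribe[p=/snosta; c=pu]
RET  created
CALL shelfsys.openup[p=/heg]
RET  fegrugit
CALL shelfsys.dig[p=/cicre/wagrag_e]
RET  ok
CALL shelfsys.openup[p=/snosta]
RET  pu
CALL shelfsys.inscribe[p=/heg; c=wici]
RET  overwrote
CALL shelfsys.openup[p=/heg]
RET  wici
CALL shelfsys.survey[p=/]
RET  [cicre/, heg, snosta]

Answer: [cicre/, heg, snosta]


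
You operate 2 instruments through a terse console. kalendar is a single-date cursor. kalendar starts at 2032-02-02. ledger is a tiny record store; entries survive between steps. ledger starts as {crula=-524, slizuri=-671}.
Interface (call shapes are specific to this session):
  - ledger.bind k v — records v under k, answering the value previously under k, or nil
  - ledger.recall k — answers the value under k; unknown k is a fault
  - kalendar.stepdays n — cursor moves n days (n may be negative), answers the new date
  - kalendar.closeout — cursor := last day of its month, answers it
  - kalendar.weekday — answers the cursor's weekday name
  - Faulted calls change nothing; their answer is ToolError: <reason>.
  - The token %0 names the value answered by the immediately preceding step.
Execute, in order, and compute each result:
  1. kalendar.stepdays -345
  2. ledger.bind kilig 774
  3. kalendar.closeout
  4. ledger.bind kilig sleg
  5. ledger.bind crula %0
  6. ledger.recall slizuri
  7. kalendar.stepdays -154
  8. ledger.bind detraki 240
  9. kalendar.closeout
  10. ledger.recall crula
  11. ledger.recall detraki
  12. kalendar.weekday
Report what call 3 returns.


Answer: 2031-02-28

Derivation:
CALL kalendar.stepdays[n='-345']
RET  2031-02-22
CALL ledger.bind[k='kilig'; v='774']
RET  nil
CALL kalendar.closeout[]
RET  2031-02-28
CALL ledger.bind[k='kilig'; v='sleg']
RET  774
CALL ledger.bind[k='crula'; v='%0']
RET  -524
CALL ledger.recall[k='slizuri']
RET  -671
CALL kalendar.stepdays[n='-154']
RET  2030-09-27
CALL ledger.bind[k='detraki'; v='240']
RET  nil
CALL kalendar.closeout[]
RET  2030-09-30
CALL ledger.recall[k='crula']
RET  774
CALL ledger.recall[k='detraki']
RET  240
CALL kalendar.weekday[]
RET  Monday


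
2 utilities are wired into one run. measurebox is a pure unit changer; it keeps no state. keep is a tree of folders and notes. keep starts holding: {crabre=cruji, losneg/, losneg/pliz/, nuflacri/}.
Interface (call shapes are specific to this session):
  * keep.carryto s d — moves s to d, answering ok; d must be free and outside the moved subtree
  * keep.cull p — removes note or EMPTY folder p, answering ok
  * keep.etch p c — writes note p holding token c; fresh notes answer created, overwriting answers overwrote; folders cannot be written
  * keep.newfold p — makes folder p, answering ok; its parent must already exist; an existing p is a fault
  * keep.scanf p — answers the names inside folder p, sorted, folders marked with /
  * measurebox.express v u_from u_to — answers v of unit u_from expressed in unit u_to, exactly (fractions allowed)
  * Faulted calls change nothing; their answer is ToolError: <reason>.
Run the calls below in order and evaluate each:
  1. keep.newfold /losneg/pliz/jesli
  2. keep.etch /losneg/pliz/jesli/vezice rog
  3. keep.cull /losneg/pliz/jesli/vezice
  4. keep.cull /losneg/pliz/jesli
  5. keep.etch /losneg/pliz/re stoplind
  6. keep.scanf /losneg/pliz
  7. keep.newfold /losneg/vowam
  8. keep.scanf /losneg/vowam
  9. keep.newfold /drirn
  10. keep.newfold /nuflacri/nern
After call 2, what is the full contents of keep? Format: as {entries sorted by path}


Next I call keep.newfold with p='/losneg/pliz/jesli', and see ok.
I run keep.etch with p='/losneg/pliz/jesli/vezice', c='rog', yielding created.
I call keep.cull with p='/losneg/pliz/jesli/vezice', and observe ok.
I try keep.cull with p='/losneg/pliz/jesli', → ok.
Next I call keep.etch with p='/losneg/pliz/re', c='stoplind', and observe created.
Calling keep.scanf with p='/losneg/pliz', → [re].
Calling keep.newfold with p='/losneg/vowam', and observe ok.
Invoking keep.scanf with p='/losneg/vowam', → [].
I call keep.newfold with p='/drirn', → ok.
I use keep.newfold with p='/nuflacri/nern': ok.

Answer: {crabre=cruji, losneg/, losneg/pliz/, losneg/pliz/jesli/, losneg/pliz/jesli/vezice=rog, nuflacri/}


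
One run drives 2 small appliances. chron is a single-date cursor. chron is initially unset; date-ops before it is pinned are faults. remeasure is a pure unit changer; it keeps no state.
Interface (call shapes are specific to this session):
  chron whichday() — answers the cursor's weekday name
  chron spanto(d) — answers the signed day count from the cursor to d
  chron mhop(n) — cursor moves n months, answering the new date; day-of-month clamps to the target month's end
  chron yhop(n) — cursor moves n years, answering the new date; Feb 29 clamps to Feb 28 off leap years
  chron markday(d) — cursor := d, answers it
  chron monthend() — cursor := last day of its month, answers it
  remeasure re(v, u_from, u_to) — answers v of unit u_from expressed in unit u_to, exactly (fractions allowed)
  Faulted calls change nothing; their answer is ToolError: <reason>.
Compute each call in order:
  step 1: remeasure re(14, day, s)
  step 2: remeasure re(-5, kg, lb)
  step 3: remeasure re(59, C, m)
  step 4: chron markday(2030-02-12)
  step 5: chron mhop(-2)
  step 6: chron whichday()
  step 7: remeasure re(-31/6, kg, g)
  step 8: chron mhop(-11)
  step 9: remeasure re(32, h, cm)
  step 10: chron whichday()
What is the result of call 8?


I run remeasure re(v=14, u_from=day, u_to=s): 1209600.
Now I run remeasure re(v=-5, u_from=kg, u_to=lb), and observe -500000000/45359237.
Now I run remeasure re(v=59, u_from=C, u_to=m), and get ToolError: incompatible units.
Invoking chron markday(d=2030-02-12), which returns 2030-02-12.
I call chron mhop(n=-2): 2029-12-12.
Next I call chron whichday(), and see Wednesday.
I use remeasure re(v=-31/6, u_from=kg, u_to=g): -15500/3.
Next I call chron mhop(n=-11), → 2029-01-12.
I call remeasure re(v=32, u_from=h, u_to=cm), which returns ToolError: incompatible units.
Using chron whichday(), and see Friday.

Answer: 2029-01-12


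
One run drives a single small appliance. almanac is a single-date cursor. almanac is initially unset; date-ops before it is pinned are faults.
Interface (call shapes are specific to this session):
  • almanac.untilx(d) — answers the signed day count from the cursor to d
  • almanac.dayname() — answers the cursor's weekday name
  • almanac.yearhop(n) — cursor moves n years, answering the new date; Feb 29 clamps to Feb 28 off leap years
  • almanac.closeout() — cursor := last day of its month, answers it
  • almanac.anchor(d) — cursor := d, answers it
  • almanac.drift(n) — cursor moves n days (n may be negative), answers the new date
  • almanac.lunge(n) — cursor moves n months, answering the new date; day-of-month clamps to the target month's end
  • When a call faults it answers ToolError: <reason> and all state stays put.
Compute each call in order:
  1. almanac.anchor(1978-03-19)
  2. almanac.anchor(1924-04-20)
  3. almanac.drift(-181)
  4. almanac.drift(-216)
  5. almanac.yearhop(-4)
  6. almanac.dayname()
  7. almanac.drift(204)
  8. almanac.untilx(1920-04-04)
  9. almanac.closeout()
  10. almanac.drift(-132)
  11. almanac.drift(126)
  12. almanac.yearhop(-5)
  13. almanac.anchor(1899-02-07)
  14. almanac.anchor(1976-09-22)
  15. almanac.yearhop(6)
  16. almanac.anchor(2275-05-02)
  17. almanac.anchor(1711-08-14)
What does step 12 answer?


Answer: 1914-10-25

Derivation:
·→ almanac.anchor(d=1978-03-19)
·← 1978-03-19
·→ almanac.anchor(d=1924-04-20)
·← 1924-04-20
·→ almanac.drift(n=-181)
·← 1923-10-22
·→ almanac.drift(n=-216)
·← 1923-03-20
·→ almanac.yearhop(n=-4)
·← 1919-03-20
·→ almanac.dayname()
·← Thursday
·→ almanac.drift(n=204)
·← 1919-10-10
·→ almanac.untilx(d=1920-04-04)
·← 177
·→ almanac.closeout()
·← 1919-10-31
·→ almanac.drift(n=-132)
·← 1919-06-21
·→ almanac.drift(n=126)
·← 1919-10-25
·→ almanac.yearhop(n=-5)
·← 1914-10-25
·→ almanac.anchor(d=1899-02-07)
·← 1899-02-07
·→ almanac.anchor(d=1976-09-22)
·← 1976-09-22
·→ almanac.yearhop(n=6)
·← 1982-09-22
·→ almanac.anchor(d=2275-05-02)
·← 2275-05-02
·→ almanac.anchor(d=1711-08-14)
·← 1711-08-14
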